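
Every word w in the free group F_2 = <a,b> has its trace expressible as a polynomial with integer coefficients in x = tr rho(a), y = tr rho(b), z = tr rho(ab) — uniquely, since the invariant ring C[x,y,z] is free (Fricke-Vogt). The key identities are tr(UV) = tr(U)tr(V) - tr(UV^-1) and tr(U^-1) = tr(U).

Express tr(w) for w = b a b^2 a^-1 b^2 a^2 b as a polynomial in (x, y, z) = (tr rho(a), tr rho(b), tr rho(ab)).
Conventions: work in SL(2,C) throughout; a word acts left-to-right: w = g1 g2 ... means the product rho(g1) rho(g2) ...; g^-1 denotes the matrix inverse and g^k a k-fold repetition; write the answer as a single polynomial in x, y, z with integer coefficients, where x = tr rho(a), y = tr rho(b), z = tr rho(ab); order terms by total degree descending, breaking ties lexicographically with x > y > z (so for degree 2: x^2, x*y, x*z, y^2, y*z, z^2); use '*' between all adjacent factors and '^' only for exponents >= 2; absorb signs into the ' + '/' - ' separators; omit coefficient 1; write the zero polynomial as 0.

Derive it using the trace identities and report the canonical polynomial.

x^2*y^4*z^2 - 2*x^3*y^3*z - x*y^5*z - x*y^3*z^3 + x^4*y^2 + x^2*y^4 + x^2*y^2*z^2 + y^4*z^2 + 2*x*y^3*z - 3*x^2*y^2 - 2*y^2*z^2 + 3*x*y*z - x^2 - y^2 + 2

apply: trace(a b a b) = trace(a b) * trace(a b) - trace(1)   [split at repeated a] = z^2 - 2
trace(a b a) = trace(a) * trace(b a) - trace(b) = x*z - y
use: trace(a b^2 a b) = trace(b) * trace(a b a b) - trace(a b a) = y*z^2 - x*z - y
trace(a^2) = trace(a) * trace(a) - trace(1) = x^2 - 2
use: trace(a b^2 a) = trace(b) * trace(a^2 b) - trace(a^2) = x*y*z - x^2 - y^2 + 2
apply: trace(a b^2 a b^2) = trace(b) * trace(a b^2 a b) - trace(a b^2 a) = y^2*z^2 - 2*x*y*z + x^2 - 2
use: trace(b^2 a b^3 a) = trace(b) * trace(a b^2 a b^2) - trace(a b^2 a b) = y^3*z^2 - 2*x*y^2*z + x^2*y - y*z^2 + x*z - y
trace(b a b) = trace(b) * trace(a b) - trace(a) = y*z - x
apply: trace(a b^3) = trace(b) * trace(b a b) - trace(b a) = y^2*z - x*y - z
apply: trace(b a b^3) = trace(b) * trace(a b^3) - trace(a b^2) = y^3*z - x*y^2 - 2*y*z + x
use: trace(b^2 a b^3) = trace(b) * trace(b a b^3) - trace(b a b^2) = y^4*z - x*y^3 - 3*y^2*z + 2*x*y + z
trace(b^2 a^2 b^2 a b) = trace(a) * trace(b^2 a b^3 a) - trace(b^2 a b^3) = x*y^3*z^2 - 2*x^2*y^2*z - y^4*z + x^3*y + x*y^3 - x*y*z^2 + x^2*z + 3*y^2*z - 3*x*y - z
apply: trace(a b a^2 b) = trace(a) * trace(b a b a) - trace(b a b) = x*z^2 - y*z - x
apply: trace(a b a^2) = trace(a) * trace(b a^2) - trace(b a) = x^2*z - x*y - z
trace(a^2 b^2 a b) = trace(b) * trace(a b a^2 b) - trace(a b a^2) = x*y*z^2 - x^2*z - y^2*z + z
use: trace(a^3) = trace(a) * trace(a^2) - trace(a) = x^3 - 3*x
apply: trace(a^2 b^2 a) = trace(b) * trace(a^3 b) - trace(a^3) = x^2*y*z - x^3 - x*y^2 - y*z + 3*x
trace(b^2 a^2 b^2 a) = trace(b) * trace(a^2 b^2 a b) - trace(a^2 b^2 a) = x*y^2*z^2 - 2*x^2*y*z - y^3*z + x^3 + x*y^2 + 2*y*z - 3*x
use: trace(b^2 a^2 b^2 a b^2) = trace(b) * trace(b^2 a^2 b^2 a b) - trace(b^2 a^2 b^2 a) = x*y^4*z^2 - 2*x^2*y^3*z - y^5*z + x^3*y^2 + x*y^4 - 2*x*y^2*z^2 + 3*x^2*y*z + 4*y^3*z - x^3 - 4*x*y^2 - 3*y*z + 3*x
trace(a b a b a b) = trace(b a b a) * trace(b a) - trace(a b)   [split at repeated b] = z^3 - 3*z
use: trace(b a b a b^2 a) = trace(b) * trace(a b a b a b) - trace(a b a b a) = y*z^3 - x*z^2 - 2*y*z + x
use: trace(b a b a b^2) = trace(b) * trace(b a b a b) - trace(b a b a) = y^2*z^2 - x*y*z - y^2 - z^2 + 2
trace(a b^2 a^2 b a b) = trace(a) * trace(b a b a b^2 a) - trace(b a b a b^2) = x*y*z^3 - x^2*z^2 - y^2*z^2 - x*y*z + x^2 + y^2 + z^2 - 2
trace(b^2 a^2 b a) = trace(b) * trace(a^2 b a b) - trace(a^2 b a) = x*y*z^2 - x^2*z - y^2*z + z
trace(b^2 a^2 b) = trace(b) * trace(b a^2 b) - trace(b a^2) = x*y^2*z - x^2*y - y^3 - x*z + 3*y
use: trace(a b^2 a^2 b a) = trace(a) * trace(b^2 a^2 b a) - trace(b^2 a^2 b) = x^2*y*z^2 - x^3*z - 2*x*y^2*z + x^2*y + y^3 + 2*x*z - 3*y
use: trace(a b^2 a b^2 a^2 b) = trace(b) * trace(a b^2 a^2 b a b) - trace(a b^2 a^2 b a) = x*y^2*z^3 - 2*x^2*y*z^2 - y^3*z^2 + x^3*z + x*y^2*z + y*z^2 - 2*x*z + y
trace(a b a^3 b) = trace(a) * trace(a b a b a) - trace(a b a b) = x^2*z^2 - x*y*z - x^2 - z^2 + 2
trace(a b a^3) = trace(a) * trace(a^2 b a) - trace(a^2 b) = x^3*z - x^2*y - 2*x*z + y
apply: trace(a^3 b^2 a b) = trace(b) * trace(a b a^3 b) - trace(a b a^3) = x^2*y*z^2 - x^3*z - x*y^2*z - y*z^2 + 2*x*z + y
trace(a^3 b^2 a) = trace(a) * trace(b^2 a^3) - trace(b^2 a^2) = x^3*y*z - x^4 - x^2*y^2 - 2*x*y*z + 4*x^2 + y^2 - 2
trace(a b^2 a b^2 a^2) = trace(b) * trace(a^3 b^2 a b) - trace(a^3 b^2 a) = x^2*y^2*z^2 - 2*x^3*y*z - x*y^3*z + x^4 + x^2*y^2 - y^2*z^2 + 4*x*y*z - 4*x^2 + 2
trace(b^2 a^2 b^2 a b^2 a) = trace(b) * trace(a b^2 a b^2 a^2 b) - trace(a b^2 a b^2 a^2) = x*y^3*z^3 - 3*x^2*y^2*z^2 - y^4*z^2 + 3*x^3*y*z + 2*x*y^3*z - x^4 - x^2*y^2 + 2*y^2*z^2 - 6*x*y*z + 4*x^2 + y^2 - 2
use: trace(b a b^2 a^-1 b^2 a^2 b) = trace(b^2 a^2 b^2 a b^2) * trace(a) - trace(b^2 a^2 b^2 a b^2 a) = x^2*y^4*z^2 - 2*x^3*y^3*z - x*y^5*z - x*y^3*z^3 + x^4*y^2 + x^2*y^4 + x^2*y^2*z^2 + y^4*z^2 + 2*x*y^3*z - 3*x^2*y^2 - 2*y^2*z^2 + 3*x*y*z - x^2 - y^2 + 2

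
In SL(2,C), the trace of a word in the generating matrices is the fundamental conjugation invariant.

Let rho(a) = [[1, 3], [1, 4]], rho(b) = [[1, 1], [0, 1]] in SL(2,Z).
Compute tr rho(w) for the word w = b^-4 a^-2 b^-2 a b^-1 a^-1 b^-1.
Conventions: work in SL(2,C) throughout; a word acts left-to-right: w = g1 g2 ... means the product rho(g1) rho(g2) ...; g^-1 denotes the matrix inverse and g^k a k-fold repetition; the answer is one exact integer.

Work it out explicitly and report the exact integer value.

rho(b^-1) = [[1, -1], [0, 1]]
... * rho(b^-1) = [[1, -1], [0, 1]]  ->  [[1, -2], [0, 1]]
... * rho(b^-1) = [[1, -1], [0, 1]]  ->  [[1, -3], [0, 1]]
... * rho(b^-1) = [[1, -1], [0, 1]]  ->  [[1, -4], [0, 1]]
... * rho(a^-1) = [[4, -3], [-1, 1]]  ->  [[8, -7], [-1, 1]]
... * rho(a^-1) = [[4, -3], [-1, 1]]  ->  [[39, -31], [-5, 4]]
... * rho(b^-1) = [[1, -1], [0, 1]]  ->  [[39, -70], [-5, 9]]
... * rho(b^-1) = [[1, -1], [0, 1]]  ->  [[39, -109], [-5, 14]]
... * rho(a) = [[1, 3], [1, 4]]  ->  [[-70, -319], [9, 41]]
... * rho(b^-1) = [[1, -1], [0, 1]]  ->  [[-70, -249], [9, 32]]
... * rho(a^-1) = [[4, -3], [-1, 1]]  ->  [[-31, -39], [4, 5]]
... * rho(b^-1) = [[1, -1], [0, 1]]  ->  [[-31, -8], [4, 1]]
tr = -31 + 1 = -30

-30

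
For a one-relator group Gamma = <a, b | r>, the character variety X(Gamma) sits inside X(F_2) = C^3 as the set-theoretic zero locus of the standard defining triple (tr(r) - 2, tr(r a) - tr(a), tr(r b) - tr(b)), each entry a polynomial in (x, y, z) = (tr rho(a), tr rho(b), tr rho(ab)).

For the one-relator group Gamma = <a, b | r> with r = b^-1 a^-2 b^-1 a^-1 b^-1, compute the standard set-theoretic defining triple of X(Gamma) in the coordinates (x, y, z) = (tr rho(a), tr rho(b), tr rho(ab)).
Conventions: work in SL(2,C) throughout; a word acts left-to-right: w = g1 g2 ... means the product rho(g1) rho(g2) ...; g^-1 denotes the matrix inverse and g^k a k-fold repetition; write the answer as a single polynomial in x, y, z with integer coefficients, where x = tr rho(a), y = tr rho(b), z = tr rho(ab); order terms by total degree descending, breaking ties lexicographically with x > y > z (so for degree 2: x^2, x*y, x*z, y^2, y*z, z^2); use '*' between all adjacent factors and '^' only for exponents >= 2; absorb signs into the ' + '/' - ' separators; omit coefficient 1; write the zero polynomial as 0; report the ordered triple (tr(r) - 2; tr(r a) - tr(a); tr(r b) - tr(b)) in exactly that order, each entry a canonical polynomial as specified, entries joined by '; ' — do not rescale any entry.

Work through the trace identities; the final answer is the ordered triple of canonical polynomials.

tr(a^-1) = tr(a) = x
tr(a^-2) = tr(a^-1) * tr(a) - tr(1) = x^2 - 2
apply: tr(a^-1 b) = tr(b) * tr(a) - tr(b a) = x*y - z
apply: tr(a^-2 b) = tr(a^-1 b) * tr(a) - tr(a^-1 b a) = x^2*y - x*z - y
use: tr(a^-1 b^-1 a^-1) = tr(a^-2) * tr(b) - tr(a^-2 b) = x*z - y
use: tr(a^-1 b^-1 a^-2) = tr(a^-1 b^-1 a^-1) * tr(a) - tr(a^-1 b^-1) = x^2*z - x*y - z
use: tr(b a b) = tr(b) * tr(a b) - tr(a) = y*z - x
apply: tr(b a b a) = tr(b a) * tr(b a) - tr(1)   [split at repeated b] = z^2 - 2
use: tr(a^-1 b a b) = tr(b a b) * tr(a) - tr(b a b a) = x*y*z - x^2 - z^2 + 2
apply: tr(b a b^-1 a^-1) = tr(a^-1 b a) * tr(b) - tr(a^-1 b a b) = -x*y*z + x^2 + y^2 + z^2 - 2
apply: tr(b^-1 a^-2 b a) = tr(b a b^-1 a^-1) * tr(a) - tr(b a b^-1) = -x^2*y*z + x^3 + x*y^2 + x*z^2 - 3*x
tr(a^-1 b^-1 a^-2 b) = tr(b^-1 a^-2 b) * tr(a) - tr(b^-1 a^-2 b a) = x^2*y*z - x*y^2 - x*z^2 + x
apply: tr(a^-2 b^-1 a^-1 b^-1) = tr(a^-1 b^-1 a^-2) * tr(b) - tr(a^-1 b^-1 a^-2 b) = x*z^2 - y*z - x
apply: tr(b^-1 a^-2 b^-1 a^-1 b^-1) = tr(a^-2 b^-1 a^-1 b^-1) * tr(b) - tr(a^-2 b^-1 a^-1) = x*y*z^2 - x^2*z - y^2*z + z
use: tr(a b a^-2 b) = tr(a^-1 b a b) * tr(a) - tr(a^-1 b a b a)   [inverse elimination on a] = x^2*y*z - x^3 - x*z^2 - y*z + 3*x
apply: tr(a^-2 b^-1 a b) = tr(a b a^-2) * tr(b) - tr(a b a^-2 b)   [inverse elimination on b] = -x^2*y*z + x^3 + x*y^2 + x*z^2 - 3*x
tr(b^-1 a b^-1 a^-2) = tr(a^-2 b^-1 a) * tr(b) - tr(a^-2 b^-1 a b)   [inverse elimination on b] = x^2*y*z - x^3 - x*y^2 - x*z^2 + y*z + 3*x
tr(a^-1 b^-1 a b^-1 a^-2) = tr(b^-1 a b^-1 a^-2) * tr(a) - tr(b^-1 a b^-1 a^-1)   [inverse elimination on a] = x^3*y*z - x^4 - x^2*y^2 - x^2*z^2 + 4*x^2 + z^2 - 2
tr(a^-1 b a^-1 b^-1) = tr(b^-1 a^-1 b) * tr(a) - tr(b^-1 a^-1 b a)   [inverse elimination on a] = x*y*z - y^2 - z^2 + 2
apply: tr(a b^2 a) = tr(b) * tr(a^2 b) - tr(a^2)   [square of b] = x*y*z - x^2 - y^2 + 2
tr(a b^2 a b) = tr(b) * tr(a b a b) - tr(a b a)   [square of b] = y*z^2 - x*z - y
tr(b a b^-1 a b) = tr(a b^2 a) * tr(b) - tr(a b^2 a b)   [inverse elimination on b] = x*y^2*z - x^2*y - y^3 - y*z^2 + x*z + 3*y
tr(a b a b a b) = tr(b a b a) * tr(b a) - tr(a b)   [split at a repeated b] = z^3 - 3*z
tr(b a b^-1 a b a) = tr(a b a b a) * tr(b) - tr(a b a b a b)   [inverse elimination on b] = x*y*z^2 - y^2*z - z^3 - x*y + 3*z
tr(a^-1 b a b^-1 a b) = tr(b a b^-1 a b) * tr(a) - tr(b a b^-1 a b a)   [inverse elimination on a] = x^2*y^2*z - x^3*y - x*y^3 - 2*x*y*z^2 + x^2*z + y^2*z + z^3 + 4*x*y - 3*z
use: tr(b^-1 a b a^-2 b a) = tr(a^-1 b a b^-1 a b) * tr(a) - tr(a^-1 b a b^-1 a b a)   [inverse elimination on a] = x^3*y^2*z - x^4*y - x^2*y^3 - 2*x^2*y*z^2 + x^3*z + x*z^3 + 5*x^2*y + y^3 + y*z^2 - 4*x*z - 3*y
tr(a^-2 b a^-1 b^-1 a b) = tr(b^-1 a b a^-2 b) * tr(a) - tr(b^-1 a b a^-2 b a)   [inverse elimination on a] = -x^3*y^2*z + x^4*y + x^2*y^3 + 2*x^2*y*z^2 - x^3*z - x*z^3 - 4*x^2*y - y^3 - y*z^2 + 3*x*z + 3*y
tr(a^-1 b^-1 a b^-1 a^-2 b) = tr(a^-2 b a^-1 b^-1 a) * tr(b) - tr(a^-2 b a^-1 b^-1 a b)   [inverse elimination on b] = x^3*y^2*z - x^4*y - x^2*y^3 - 2*x^2*y*z^2 + x^3*z + x*y^2*z + x*z^3 + 4*x^2*y - 3*x*z - y
apply: tr(b^-1 a^-2 b^-1 a^-1 b^-1 a) = tr(a^-1 b^-1 a b^-1 a^-2) * tr(b) - tr(a^-1 b^-1 a b^-1 a^-2 b)   [inverse elimination on b] = x^2*y*z^2 - x^3*z - x*y^2*z - x*z^3 + y*z^2 + 3*x*z - y
assemble the triple (tr(r) - 2; tr(r a) - x; tr(r b) - y)

x*y*z^2 - x^2*z - y^2*z + z - 2; x^2*y*z^2 - x^3*z - x*y^2*z - x*z^3 + y*z^2 + 3*x*z - x - y; x*z^2 - y*z - x - y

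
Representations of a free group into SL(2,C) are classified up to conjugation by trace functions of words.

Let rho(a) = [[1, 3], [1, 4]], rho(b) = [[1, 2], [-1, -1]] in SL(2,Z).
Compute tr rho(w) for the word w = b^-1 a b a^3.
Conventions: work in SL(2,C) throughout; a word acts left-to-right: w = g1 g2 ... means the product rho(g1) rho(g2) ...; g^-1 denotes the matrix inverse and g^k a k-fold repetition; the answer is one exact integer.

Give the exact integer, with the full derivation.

-361

rho(b^-1) = [[-1, -2], [1, 1]]
... * rho(a) = [[1, 3], [1, 4]]  ->  [[-3, -11], [2, 7]]
... * rho(b) = [[1, 2], [-1, -1]]  ->  [[8, 5], [-5, -3]]
... * rho(a) = [[1, 3], [1, 4]]  ->  [[13, 44], [-8, -27]]
... * rho(a) = [[1, 3], [1, 4]]  ->  [[57, 215], [-35, -132]]
... * rho(a) = [[1, 3], [1, 4]]  ->  [[272, 1031], [-167, -633]]
tr = 272 + -633 = -361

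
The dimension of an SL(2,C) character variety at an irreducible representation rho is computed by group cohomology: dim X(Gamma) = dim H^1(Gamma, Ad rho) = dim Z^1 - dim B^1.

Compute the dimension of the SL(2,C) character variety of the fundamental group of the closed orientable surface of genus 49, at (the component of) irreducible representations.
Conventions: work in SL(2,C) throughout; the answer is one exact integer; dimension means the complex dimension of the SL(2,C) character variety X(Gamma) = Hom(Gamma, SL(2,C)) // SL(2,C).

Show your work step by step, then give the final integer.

288

pi_1 of the closed genus-49 surface has 98 generators bound by the single product-of-commutators relator.
Before the relator condition, cocycle space has dim 3*98 = 294.
At an irreducible rho, H^2 = coker(d_2) vanishes (Poincare duality: H^2 is dual to H^0 = invariants = 0), so d_2 is surjective onto sl_2 and dim Z^1 = 294 - 3 = 291.
As always at irreducible rho, dim B^1 = 3.
Hence dim X = 291 - 3 = 288.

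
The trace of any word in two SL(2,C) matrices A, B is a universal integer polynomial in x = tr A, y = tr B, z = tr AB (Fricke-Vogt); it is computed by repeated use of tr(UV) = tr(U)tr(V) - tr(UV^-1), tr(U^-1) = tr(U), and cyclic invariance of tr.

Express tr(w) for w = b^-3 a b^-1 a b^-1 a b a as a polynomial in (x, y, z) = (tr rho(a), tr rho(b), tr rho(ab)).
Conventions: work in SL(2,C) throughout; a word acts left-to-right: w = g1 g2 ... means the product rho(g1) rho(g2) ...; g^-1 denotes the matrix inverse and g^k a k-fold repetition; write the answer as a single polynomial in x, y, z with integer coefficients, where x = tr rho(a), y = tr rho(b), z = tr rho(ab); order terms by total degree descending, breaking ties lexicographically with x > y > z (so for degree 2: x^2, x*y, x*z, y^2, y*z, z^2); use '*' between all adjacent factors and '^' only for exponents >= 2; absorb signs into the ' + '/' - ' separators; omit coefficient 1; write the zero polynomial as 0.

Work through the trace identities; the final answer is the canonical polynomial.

x^3*y^5*z - x^2*y^6 - 3*x^2*y^4*z^2 - 2*x^3*y^3*z + 2*x*y^5*z + 3*x*y^3*z^3 + 4*x^2*y^4 + 5*x^2*y^2*z^2 - y^4*z^2 - y^2*z^4 - 9*x*y^3*z - 4*x*y*z^3 - 3*x^2*y^2 + y^4 + 5*y^2*z^2 + z^4 + 8*x*y*z - 4*y^2 - 4*z^2 + 2

tr(b a^2) = tr(a) tr(b a) - tr(b)   [square of a] = x*z - y
next, tr(a b a^2) = tr(a) tr(b a^2) - tr(b a)   [square of a] = x^2*z - x*y - z
tr(a^2 b a^2) = tr(a) tr(a b a^2) - tr(a b a)   [square of a] = x^3*z - x^2*y - 2*x*z + y
and tr(b a b a) = tr(b a) tr(b a) - tr(1)   [split at a repeated b] = z^2 - 2
next, tr(b a b) = tr(b) tr(a b) - tr(a)   [square of b] = y*z - x
next, tr(b a^2 b a) = tr(a) tr(b a b a) - tr(b a b)   [square of a] = x*z^2 - y*z - x
tr(b^2) = tr(b) tr(b) - tr(1)   [square of b] = y^2 - 2
next, tr(b a^2 b) = tr(a) tr(b^2 a) - tr(b^2)   [square of a] = x*y*z - x^2 - y^2 + 2
tr(a^2 b a^2 b) = tr(a) tr(b a^2 b a) - tr(b a^2 b)   [square of a] = x^2*z^2 - 2*x*y*z + y^2 - 2
tr(a b^-1 a^2 b a) = tr(a^2 b a^2) tr(b) - tr(a^2 b a^2 b)   [inverse elimination on b] = x^3*y*z - x^2*y^2 - x^2*z^2 + 2
and tr(a^2 b a b a) = tr(a) tr(b a b a^2) - tr(b a b a)   [square of a] = x^2*z^2 - x*y*z - x^2 - z^2 + 2
next, tr(b a b a b a) = tr(a b) tr(a b a b) - tr(a^-1 b^-1)   [split at a repeated a] = z^3 - 3*z
tr(b a b a b) = tr(b) tr(a b a b) - tr(a b a)   [square of b] = y*z^2 - x*z - y
tr(a^2 b a b a b) = tr(a) tr(b a b a b a) - tr(b a b a b)   [square of a] = x*z^3 - y*z^2 - 2*x*z + y
and tr(a b^-1 a^2 b a b) = tr(a^2 b a b a) tr(b) - tr(a^2 b a b a b)   [inverse elimination on b] = x^2*y*z^2 - x*y^2*z - x*z^3 - x^2*y + 2*x*z + y
and tr(a b a b^-1 a b^-1 a) = tr(a b^-1 a^2 b a) tr(b) - tr(a b^-1 a^2 b a b)   [inverse elimination on b] = x^3*y^2*z - x^2*y^3 - 2*x^2*y*z^2 + x*y^2*z + x*z^3 + x^2*y - 2*x*z + y
tr(a b a b a b a b) = tr(b a) tr(b a b a b a) - tr(b^-1 a^-1 b^-1 a^-1)   [split at a repeated b] = z^4 - 4*z^2 + 2
and tr(a b a b a b^-1 a b) = tr(a b a b a b a) tr(b) - tr(a b a b a b a b)   [inverse elimination on b] = x*y*z^3 - y^2*z^2 - z^4 - 2*x*y*z + y^2 + 4*z^2 - 2
tr(a b a b^-1 a b^-1 a b) = tr(a b a b a b^-1 a) tr(b) - tr(a b a b a b^-1 a b)   [inverse elimination on b] = x^2*y^2*z^2 - x*y^3*z - 2*x*y*z^3 - x^2*y^2 + y^2*z^2 + z^4 + 4*x*y*z - 4*z^2 + 2
next, tr(b^-1 a b^-1 a b^-1 a b a) = tr(a b a b^-1 a b^-1 a) tr(b) - tr(a b a b^-1 a b^-1 a b)   [inverse elimination on b] = x^3*y^3*z - x^2*y^4 - 3*x^2*y^2*z^2 + 2*x*y^3*z + 3*x*y*z^3 + 2*x^2*y^2 - y^2*z^2 - z^4 - 6*x*y*z + y^2 + 4*z^2 - 2
tr(a b^-1 a b a^2) = tr(a b a^3) tr(b) - tr(a b a^3 b)   [inverse elimination on b] = x^3*y*z - x^2*y^2 - x^2*z^2 - x*y*z + x^2 + y^2 + z^2 - 2
tr(a b^-1 a b a^2 b) = tr(a b a^2 b a) tr(b) - tr(a b a^2 b a b)   [inverse elimination on b] = x^2*y*z^2 - 2*x*y^2*z - x*z^3 + y^3 + y*z^2 + 2*x*z - 3*y
and tr(a b^-1 a b^-1 a b a) = tr(a b^-1 a b a^2) tr(b) - tr(a b^-1 a b a^2 b)   [inverse elimination on b] = x^3*y^2*z - x^2*y^3 - 2*x^2*y*z^2 + x*y^2*z + x*z^3 + x^2*y - 2*x*z + y
and tr(a b^-1 a b^-1 a b a b^-2) = tr(b^-1 a b^-1 a b^-1 a b a) tr(b) - tr(b^-1 a b^-1 a b^-1 a b a b)   [inverse elimination on b] = x^3*y^4*z - x^2*y^5 - 3*x^2*y^3*z^2 - x^3*y^2*z + 2*x*y^4*z + 3*x*y^2*z^3 + 3*x^2*y^3 + 2*x^2*y*z^2 - y^3*z^2 - y*z^4 - 7*x*y^2*z - x*z^3 - x^2*y + y^3 + 4*y*z^2 + 2*x*z - 3*y
tr(b^-3 a b^-1 a b^-1 a b a) = tr(a b^-1 a b^-1 a b a b^-2) tr(b) - tr(a b^-1 a b^-1 a b a b^-1)   [inverse elimination on b] = x^3*y^5*z - x^2*y^6 - 3*x^2*y^4*z^2 - 2*x^3*y^3*z + 2*x*y^5*z + 3*x*y^3*z^3 + 4*x^2*y^4 + 5*x^2*y^2*z^2 - y^4*z^2 - y^2*z^4 - 9*x*y^3*z - 4*x*y*z^3 - 3*x^2*y^2 + y^4 + 5*y^2*z^2 + z^4 + 8*x*y*z - 4*y^2 - 4*z^2 + 2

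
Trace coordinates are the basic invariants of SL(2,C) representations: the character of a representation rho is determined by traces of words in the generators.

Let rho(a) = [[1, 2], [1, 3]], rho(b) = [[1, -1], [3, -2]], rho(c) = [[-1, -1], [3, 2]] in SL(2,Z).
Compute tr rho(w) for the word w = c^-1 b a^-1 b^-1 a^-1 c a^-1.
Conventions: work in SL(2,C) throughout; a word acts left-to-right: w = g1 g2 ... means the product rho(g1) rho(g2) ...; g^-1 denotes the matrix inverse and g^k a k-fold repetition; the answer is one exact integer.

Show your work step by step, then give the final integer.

rho(c^-1) = [[2, 1], [-3, -1]]
... * rho(b) = [[1, -1], [3, -2]]  ->  [[5, -4], [-6, 5]]
... * rho(a^-1) = [[3, -2], [-1, 1]]  ->  [[19, -14], [-23, 17]]
... * rho(b^-1) = [[-2, 1], [-3, 1]]  ->  [[4, 5], [-5, -6]]
... * rho(a^-1) = [[3, -2], [-1, 1]]  ->  [[7, -3], [-9, 4]]
... * rho(c) = [[-1, -1], [3, 2]]  ->  [[-16, -13], [21, 17]]
... * rho(a^-1) = [[3, -2], [-1, 1]]  ->  [[-35, 19], [46, -25]]
tr = -35 + -25 = -60

-60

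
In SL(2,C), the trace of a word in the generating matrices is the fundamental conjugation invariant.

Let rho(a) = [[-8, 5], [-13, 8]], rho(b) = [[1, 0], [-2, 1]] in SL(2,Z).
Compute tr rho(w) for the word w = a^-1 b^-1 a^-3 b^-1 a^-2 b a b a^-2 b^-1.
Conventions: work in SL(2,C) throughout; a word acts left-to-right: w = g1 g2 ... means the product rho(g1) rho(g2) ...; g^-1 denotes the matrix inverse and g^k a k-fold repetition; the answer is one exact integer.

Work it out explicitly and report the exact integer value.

10

rho(a^-1) = [[8, -5], [13, -8]]
... * rho(b^-1) = [[1, 0], [2, 1]]  ->  [[-2, -5], [-3, -8]]
... * rho(a^-1) = [[8, -5], [13, -8]]  ->  [[-81, 50], [-128, 79]]
... * rho(a^-1) = [[8, -5], [13, -8]]  ->  [[2, 5], [3, 8]]
... * rho(a^-1) = [[8, -5], [13, -8]]  ->  [[81, -50], [128, -79]]
... * rho(b^-1) = [[1, 0], [2, 1]]  ->  [[-19, -50], [-30, -79]]
... * rho(a^-1) = [[8, -5], [13, -8]]  ->  [[-802, 495], [-1267, 782]]
... * rho(a^-1) = [[8, -5], [13, -8]]  ->  [[19, 50], [30, 79]]
... * rho(b) = [[1, 0], [-2, 1]]  ->  [[-81, 50], [-128, 79]]
... * rho(a) = [[-8, 5], [-13, 8]]  ->  [[-2, -5], [-3, -8]]
... * rho(b) = [[1, 0], [-2, 1]]  ->  [[8, -5], [13, -8]]
... * rho(a^-1) = [[8, -5], [13, -8]]  ->  [[-1, 0], [0, -1]]
... * rho(a^-1) = [[8, -5], [13, -8]]  ->  [[-8, 5], [-13, 8]]
... * rho(b^-1) = [[1, 0], [2, 1]]  ->  [[2, 5], [3, 8]]
tr = 2 + 8 = 10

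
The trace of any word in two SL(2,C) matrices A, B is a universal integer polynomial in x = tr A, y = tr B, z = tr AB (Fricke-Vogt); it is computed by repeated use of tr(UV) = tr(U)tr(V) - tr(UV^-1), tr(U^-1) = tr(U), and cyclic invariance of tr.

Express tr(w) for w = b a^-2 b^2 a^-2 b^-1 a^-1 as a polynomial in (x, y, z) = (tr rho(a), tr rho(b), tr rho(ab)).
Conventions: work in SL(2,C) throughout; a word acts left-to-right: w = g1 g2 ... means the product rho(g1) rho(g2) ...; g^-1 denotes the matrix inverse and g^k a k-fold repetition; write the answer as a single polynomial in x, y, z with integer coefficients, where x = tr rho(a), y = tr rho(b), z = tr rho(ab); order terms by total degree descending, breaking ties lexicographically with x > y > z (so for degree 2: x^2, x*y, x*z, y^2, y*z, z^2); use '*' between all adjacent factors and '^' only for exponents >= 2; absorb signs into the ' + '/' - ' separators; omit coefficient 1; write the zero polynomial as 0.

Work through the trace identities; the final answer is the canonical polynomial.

trace(b^2) = trace(b)*trace(b) - trace(1)  (reduce the b square) = y^2 - 2
and trace(b^3) = trace(b)*trace(b^2) - trace(b)  (reduce the b square) = y^3 - 3*y
and trace(b a b) = trace(b)*trace(a b) - trace(a)  (reduce the b square) = y*z - x
trace(b^3 a) = trace(b)*trace(b a b) - trace(b a)  (reduce the b square) = y^2*z - x*y - z
trace(b^2 a^-1 b) = trace(b^3)*trace(a) - trace(b^3 a)  (eliminate a^-1) = x*y^3 - y^2*z - 2*x*y + z
next, trace(a b a b) = trace(a b)*trace(a b) - trace(1)  (split on a) = z^2 - 2
trace(a b a) = trace(a)*trace(b a) - trace(b)  (reduce the a square) = x*z - y
trace(b a b^2 a) = trace(b)*trace(a b a b) - trace(a b a)  (reduce the b square) = y*z^2 - x*z - y
trace(b^2 a^-1 b a) = trace(b a b^2)*trace(a) - trace(b a b^2 a)  (eliminate a^-1) = x*y^2*z - x^2*y - y*z^2 + y
and trace(a^-1 b a^-1 b^2) = trace(b^2 a^-1 b)*trace(a) - trace(b^2 a^-1 b a)  (eliminate a^-1) = x^2*y^3 - 2*x*y^2*z - x^2*y + y*z^2 + x*z - y
trace(b a^-1 b^2 a^-2) = trace(a^-1 b a^-1 b^2)*trace(a) - trace(a^-1 b a^-1 b^2 a)  (eliminate a^-1) = x^3*y^3 - 2*x^2*y^2*z - x^3*y - x*y^3 + x*y*z^2 + x^2*z + y^2*z + x*y - z
next, trace(a^-1 b a^-1 b^2 a^-2) = trace(b a^-1 b^2 a^-2)*trace(a) - trace(b a^-1 b^2 a^-1)  (eliminate a^-1) = x^4*y^3 - 2*x^3*y^2*z - x^4*y - 2*x^2*y^3 + x^2*y*z^2 + x^3*z + 3*x*y^2*z + 2*x^2*y - y*z^2 - 2*x*z + y
next, trace(b^4) = trace(b)*trace(b^3) - trace(b^2)  (reduce the b square) = y^4 - 4*y^2 + 2
trace(b^4 a) = trace(b)*trace(b^2 a b) - trace(b^2 a)  (reduce the b square) = y^3*z - x*y^2 - 2*y*z + x
trace(b^4 a^-1) = trace(b^4)*trace(a) - trace(b^4 a)  (eliminate a^-1) = x*y^4 - y^3*z - 3*x*y^2 + 2*y*z + x
trace(b^2 a^-2 b^2) = trace(b^4 a^-1)*trace(a) - trace(b^4)  (eliminate a^-1) = x^2*y^4 - x*y^3*z - 3*x^2*y^2 - y^4 + 2*x*y*z + x^2 + 4*y^2 - 2
trace(a^2) = trace(a)*trace(a) - trace(1)  (reduce the a square) = x^2 - 2
and trace(a b^2 a) = trace(b)*trace(a^2 b) - trace(a^2)  (reduce the b square) = x*y*z - x^2 - y^2 + 2
next, trace(b^2 a b^2 a) = trace(b)*trace(a b^2 a b) - trace(a b^2 a)  (reduce the b square) = y^2*z^2 - 2*x*y*z + x^2 - 2
next, trace(a^-1 b^2 a b^2) = trace(b^2 a b^2)*trace(a) - trace(b^2 a b^2 a)  (eliminate a^-1) = x*y^3*z - x^2*y^2 - y^2*z^2 + 2
trace(b^2 a^-2 b^2 a) = trace(a^-1 b^2 a b^2)*trace(a) - trace(a^-1 b^2 a b^2 a)  (eliminate a^-1) = x^2*y^3*z - x^3*y^2 - x*y^2*z^2 - y^3*z + x*y^2 + 2*y*z + x
trace(b a^-1 b^2 a^-2 b) = trace(b^2 a^-2 b^2)*trace(a) - trace(b^2 a^-2 b^2 a)  (eliminate a^-1) = x^3*y^4 - 2*x^2*y^3*z - 2*x^3*y^2 - x*y^4 + x*y^2*z^2 + 2*x^2*y*z + y^3*z + x^3 + 3*x*y^2 - 2*y*z - 3*x
trace(b a b^3 a) = trace(b)*trace(a b a b^2) - trace(a b a b)  (reduce the b square) = y^2*z^2 - x*y*z - y^2 - z^2 + 2
and trace(b^2 a^-1 b a b) = trace(b a b^3)*trace(a) - trace(b a b^3 a)  (eliminate a^-1) = x*y^3*z - x^2*y^2 - y^2*z^2 - x*y*z + x^2 + y^2 + z^2 - 2
trace(a b a b a b) = trace(b a b a)*trace(b a) - trace(a b)  (split on b) = z^3 - 3*z
trace(a b a b a) = trace(a)*trace(b a b a) - trace(b a b)  (reduce the a square) = x*z^2 - y*z - x
trace(b a b a b^2 a) = trace(b)*trace(a b a b a b) - trace(a b a b a)  (reduce the b square) = y*z^3 - x*z^2 - 2*y*z + x
trace(b^2 a^-1 b a b a) = trace(b a b a b^2)*trace(a) - trace(b a b a b^2 a)  (eliminate a^-1) = x*y^2*z^2 - x^2*y*z - y*z^3 - x*y^2 + 2*y*z + x
next, trace(b a b a^-1 b^2 a^-1) = trace(b^2 a^-1 b a b)*trace(a) - trace(b^2 a^-1 b a b a)  (eliminate a^-1) = x^2*y^3*z - x^3*y^2 - 2*x*y^2*z^2 + y*z^3 + x^3 + 2*x*y^2 + x*z^2 - 2*y*z - 3*x
next, trace(b a b a^-1 b^2) = trace(b^3 a b)*trace(a) - trace(b^3 a b a)  (eliminate a^-1) = x*y^3*z - x^2*y^2 - y^2*z^2 - x*y*z + x^2 + y^2 + z^2 - 2
trace(b a^-1 b^2 a^-2 b a) = trace(b a b a^-1 b^2 a^-1)*trace(a) - trace(b a b a^-1 b^2)  (eliminate a^-1) = x^3*y^3*z - x^4*y^2 - 2*x^2*y^2*z^2 - x*y^3*z + x*y*z^3 + x^4 + 3*x^2*y^2 + x^2*z^2 + y^2*z^2 - x*y*z - 4*x^2 - y^2 - z^2 + 2
trace(a^-1 b a^-1 b^2 a^-2 b) = trace(b a^-1 b^2 a^-2 b)*trace(a) - trace(b a^-1 b^2 a^-2 b a)  (eliminate a^-1) = x^4*y^4 - 3*x^3*y^3*z - x^4*y^2 - x^2*y^4 + 3*x^2*y^2*z^2 + 2*x^3*y*z + 2*x*y^3*z - x*y*z^3 - x^2*z^2 - y^2*z^2 - x*y*z + x^2 + y^2 + z^2 - 2
trace(b^2 a^-2 b^-1 a^-1 b a^-1) = trace(a^-1 b a^-1 b^2 a^-2)*trace(b) - trace(a^-1 b a^-1 b^2 a^-2 b)  (eliminate b^-1) = x^3*y^3*z - x^2*y^4 - 2*x^2*y^2*z^2 - x^3*y*z + x*y^3*z + x*y*z^3 + 2*x^2*y^2 + x^2*z^2 - x*y*z - x^2 - z^2 + 2
trace(b^2 a^-1) = trace(b^2)*trace(a) - trace(b^2 a)  (eliminate a^-1) = x*y^2 - y*z - x
trace(b^2 a^-2) = trace(b^2 a^-1)*trace(a) - trace(b^2)  (eliminate a^-1) = x^2*y^2 - x*y*z - x^2 - y^2 + 2
and trace(b^-1 a b^3 a^-1) = trace(a b^3 a^-1)*trace(b) - trace(a b^3 a^-1 b)  (eliminate b^-1) = -x*y^3*z + x^2*y^2 + y^4 + y^2*z^2 + x*y*z - x^2 - 4*y^2 - z^2 + 2
trace(b^3 a^-2 b^-1 a) = trace(b^-1 a b^3 a^-1)*trace(a) - trace(b^-1 a b^3)  (eliminate a^-1) = -x^2*y^3*z + x^3*y^2 + x*y^4 + x*y^2*z^2 + x^2*y*z - x^3 - 4*x*y^2 - x*z^2 - y*z + 3*x
next, trace(b^2 a^-2 b^-1 a^-1 b) = trace(b^3 a^-2 b^-1)*trace(a) - trace(b^3 a^-2 b^-1 a)  (eliminate a^-1) = x^2*y^3*z - x*y^4 - x*y^2*z^2 - 2*x^2*y*z + 3*x*y^2 + x*z^2 + y*z - x
trace(b a^-2 b^2 a^-2 b^-1 a^-1) = trace(b^2 a^-2 b^-1 a^-1 b a^-1)*trace(a) - trace(b^2 a^-2 b^-1 a^-1 b)  (eliminate a^-1) = x^4*y^3*z - x^3*y^4 - 2*x^3*y^2*z^2 - x^4*y*z + x^2*y*z^3 + 2*x^3*y^2 + x^3*z^2 + x*y^4 + x*y^2*z^2 + x^2*y*z - x^3 - 3*x*y^2 - 2*x*z^2 - y*z + 3*x

x^4*y^3*z - x^3*y^4 - 2*x^3*y^2*z^2 - x^4*y*z + x^2*y*z^3 + 2*x^3*y^2 + x^3*z^2 + x*y^4 + x*y^2*z^2 + x^2*y*z - x^3 - 3*x*y^2 - 2*x*z^2 - y*z + 3*x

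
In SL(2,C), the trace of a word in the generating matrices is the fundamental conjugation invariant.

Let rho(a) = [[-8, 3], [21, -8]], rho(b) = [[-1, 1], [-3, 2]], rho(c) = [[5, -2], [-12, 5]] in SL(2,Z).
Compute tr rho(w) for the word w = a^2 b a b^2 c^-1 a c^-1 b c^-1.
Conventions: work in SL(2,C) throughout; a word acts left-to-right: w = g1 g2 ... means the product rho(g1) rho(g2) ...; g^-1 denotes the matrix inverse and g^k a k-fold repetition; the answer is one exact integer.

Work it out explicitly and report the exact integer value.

382

rho(a) = [[-8, 3], [21, -8]]
... * rho(a) = [[-8, 3], [21, -8]]  ->  [[127, -48], [-336, 127]]
... * rho(b) = [[-1, 1], [-3, 2]]  ->  [[17, 31], [-45, -82]]
... * rho(a) = [[-8, 3], [21, -8]]  ->  [[515, -197], [-1362, 521]]
... * rho(b) = [[-1, 1], [-3, 2]]  ->  [[76, 121], [-201, -320]]
... * rho(b) = [[-1, 1], [-3, 2]]  ->  [[-439, 318], [1161, -841]]
... * rho(c^-1) = [[5, 2], [12, 5]]  ->  [[1621, 712], [-4287, -1883]]
... * rho(a) = [[-8, 3], [21, -8]]  ->  [[1984, -833], [-5247, 2203]]
... * rho(c^-1) = [[5, 2], [12, 5]]  ->  [[-76, -197], [201, 521]]
... * rho(b) = [[-1, 1], [-3, 2]]  ->  [[667, -470], [-1764, 1243]]
... * rho(c^-1) = [[5, 2], [12, 5]]  ->  [[-2305, -1016], [6096, 2687]]
tr = -2305 + 2687 = 382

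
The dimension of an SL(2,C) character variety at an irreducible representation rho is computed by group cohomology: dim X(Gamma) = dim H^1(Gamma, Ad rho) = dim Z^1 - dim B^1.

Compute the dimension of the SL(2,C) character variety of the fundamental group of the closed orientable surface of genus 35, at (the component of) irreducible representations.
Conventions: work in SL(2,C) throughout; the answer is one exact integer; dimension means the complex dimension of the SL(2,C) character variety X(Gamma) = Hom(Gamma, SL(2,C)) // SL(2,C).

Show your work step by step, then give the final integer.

204

The genus-35 surface group: 2g = 70 generators, one relator prod [a_i, b_i].
A cocycle assigns one sl_2 vector per generator subject to the relator condition d_2(z) = 0: dim of the unconstrained space is 3*2g = 210.
At an irreducible rho, H^2 = coker(d_2) vanishes (Poincare duality: H^2 is dual to H^0 = invariants = 0), so d_2 is surjective onto sl_2 and dim Z^1 = 210 - 3 = 207.
As always at irreducible rho, dim B^1 = 3.
dim H^1 = 207 - 3 = 204 = dim X.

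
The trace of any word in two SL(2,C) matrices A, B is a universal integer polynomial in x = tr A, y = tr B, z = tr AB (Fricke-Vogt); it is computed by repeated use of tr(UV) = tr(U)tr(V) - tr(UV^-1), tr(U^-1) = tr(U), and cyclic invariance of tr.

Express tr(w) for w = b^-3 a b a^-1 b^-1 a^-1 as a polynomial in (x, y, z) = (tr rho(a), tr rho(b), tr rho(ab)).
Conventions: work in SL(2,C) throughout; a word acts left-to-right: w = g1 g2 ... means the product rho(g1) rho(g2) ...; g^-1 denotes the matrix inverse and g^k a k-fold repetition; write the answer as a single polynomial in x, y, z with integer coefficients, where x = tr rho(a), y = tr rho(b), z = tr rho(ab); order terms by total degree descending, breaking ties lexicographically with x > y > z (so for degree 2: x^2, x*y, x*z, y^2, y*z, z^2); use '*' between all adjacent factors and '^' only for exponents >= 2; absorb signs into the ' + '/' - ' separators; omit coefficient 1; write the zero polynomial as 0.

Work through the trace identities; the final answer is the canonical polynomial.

-x*y^3*z^2 + x^2*y^2*z + y^4*z + y^2*z^3 + x*y*z^2 - x^2*z - 4*y^2*z - z^3 - x*y + 3*z

tr(b^-1 a) = tr(a) tr(b) - tr(a b)   [inverse elimination on b] = x*y - z
tr(a b a) = tr(a) tr(b a) - tr(b)   [square of a] = x*z - y
tr(a b a b) = tr(a b) tr(a b) - tr(1)   [split at a repeated a] = z^2 - 2
so tr(b^-1 a b a) = tr(a b a) tr(b) - tr(a b a b)   [inverse elimination on b] = x*y*z - y^2 - z^2 + 2
so tr(b^-2 a b a) = tr(b^-1 a b a) tr(b) - tr(b^-1 a b a b)   [inverse elimination on b] = x*y^2*z - y^3 - y*z^2 - x*z + 3*y
reduce: tr(b^-2 a b a^-1) = tr(b^-2 a b) tr(a) - tr(b^-2 a b a)   [inverse elimination on a] = -x*y^2*z + x^2*y + y^3 + y*z^2 - 3*y
tr(b a b) = tr(b) tr(a b) - tr(a)   [square of b] = y*z - x
so tr(a b a^-1 b) = tr(b a b) tr(a) - tr(b a b a)   [inverse elimination on a] = x*y*z - x^2 - z^2 + 2
tr(b^-1 a b a^-1) = tr(a b a^-1) tr(b) - tr(a b a^-1 b)   [inverse elimination on b] = -x*y*z + x^2 + y^2 + z^2 - 2
tr(b^-2 a b a^-1 b^-1) = tr(b^-2 a b a^-1) tr(b) - tr(b^-2 a b a^-1 b)   [inverse elimination on b] = -x*y^3*z + x^2*y^2 + y^4 + y^2*z^2 + x*y*z - x^2 - 4*y^2 - z^2 + 2
reduce: tr(b^-3 a b a^-1 b^-1) = tr(b^-2 a b a^-1 b^-1) tr(b) - tr(b^-2 a b a^-1)   [inverse elimination on b] = -x*y^4*z + x^2*y^3 + y^5 + y^3*z^2 + 2*x*y^2*z - 2*x^2*y - 5*y^3 - 2*y*z^2 + 5*y
reduce: tr(a^2) = tr(a) tr(a) - tr(1)   [square of a] = x^2 - 2
so tr(a b^2 a) = tr(b) tr(a^2 b) - tr(a^2)   [square of b] = x*y*z - x^2 - y^2 + 2
tr(a b^2 a b) = tr(b) tr(a b a b) - tr(a b a)   [square of b] = y*z^2 - x*z - y
reduce: tr(b a b^-1 a b) = tr(a b^2 a) tr(b) - tr(a b^2 a b)   [inverse elimination on b] = x*y^2*z - x^2*y - y^3 - y*z^2 + x*z + 3*y
reduce: tr(a b a b a) = tr(a) tr(b a b a) - tr(b a b)   [square of a] = x*z^2 - y*z - x
reduce: tr(a b a b a b) = tr(a b a b) tr(a b) - tr(b a)   [split at a repeated a] = z^3 - 3*z
reduce: tr(b a b^-1 a b a) = tr(a b a b a) tr(b) - tr(a b a b a b)   [inverse elimination on b] = x*y*z^2 - y^2*z - z^3 - x*y + 3*z
tr(a b^-1 a b a^-1 b) = tr(b a b^-1 a b) tr(a) - tr(b a b^-1 a b a)   [inverse elimination on a] = x^2*y^2*z - x^3*y - x*y^3 - 2*x*y*z^2 + x^2*z + y^2*z + z^3 + 4*x*y - 3*z
tr(a b a^-1 b^-1 a b^-1) = tr(a b^-1 a b a^-1) tr(b) - tr(a b^-1 a b a^-1 b)   [inverse elimination on b] = -x^2*y^2*z + x^3*y + x*y^3 + 2*x*y*z^2 - x^2*z - y^2*z - z^3 - 3*x*y + 3*z
tr(a^2 b a) = tr(a) tr(a b a) - tr(a b)   [square of a] = x^2*z - x*y - z
reduce: tr(b^-1 a^2 b a) = tr(a^2 b a) tr(b) - tr(a^2 b a b)   [inverse elimination on b] = x^2*y*z - x*y^2 - x*z^2 + x
so tr(a b a^-1 b^-1 a) = tr(b^-1 a^2 b) tr(a) - tr(b^-1 a^2 b a)   [inverse elimination on a] = -x^2*y*z + x^3 + x*y^2 + x*z^2 - 3*x
tr(b^-2 a b a^-1 b^-1 a) = tr(a b a^-1 b^-1 a b^-1) tr(b) - tr(a b a^-1 b^-1 a)   [inverse elimination on b] = -x^2*y^3*z + x^3*y^2 + x*y^4 + 2*x*y^2*z^2 - y^3*z - y*z^3 - x^3 - 4*x*y^2 - x*z^2 + 3*y*z + 3*x
reduce: tr(b^-3 a b a^-1 b^-1 a) = tr(b^-2 a b a^-1 b^-1 a) tr(b) - tr(b^-2 a b a^-1 b^-1 a b)   [inverse elimination on b] = -x^2*y^4*z + x^3*y^3 + x*y^5 + 2*x*y^3*z^2 + x^2*y^2*z - y^4*z - y^2*z^3 - 2*x^3*y - 5*x*y^3 - 3*x*y*z^2 + x^2*z + 4*y^2*z + z^3 + 6*x*y - 3*z
so tr(b^-3 a b a^-1 b^-1 a^-1) = tr(b^-3 a b a^-1 b^-1) tr(a) - tr(b^-3 a b a^-1 b^-1 a)   [inverse elimination on a] = -x*y^3*z^2 + x^2*y^2*z + y^4*z + y^2*z^3 + x*y*z^2 - x^2*z - 4*y^2*z - z^3 - x*y + 3*z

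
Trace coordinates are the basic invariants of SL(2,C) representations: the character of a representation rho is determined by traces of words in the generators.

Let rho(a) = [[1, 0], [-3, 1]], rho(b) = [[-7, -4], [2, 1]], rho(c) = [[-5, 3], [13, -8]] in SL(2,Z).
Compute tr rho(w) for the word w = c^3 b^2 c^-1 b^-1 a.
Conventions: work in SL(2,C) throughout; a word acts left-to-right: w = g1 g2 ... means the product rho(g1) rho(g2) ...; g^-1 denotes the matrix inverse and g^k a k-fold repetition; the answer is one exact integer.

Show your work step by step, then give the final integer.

rho(c) = [[-5, 3], [13, -8]]
... * rho(c) = [[-5, 3], [13, -8]]  ->  [[64, -39], [-169, 103]]
... * rho(c) = [[-5, 3], [13, -8]]  ->  [[-827, 504], [2184, -1331]]
... * rho(b) = [[-7, -4], [2, 1]]  ->  [[6797, 3812], [-17950, -10067]]
... * rho(b) = [[-7, -4], [2, 1]]  ->  [[-39955, -23376], [105516, 61733]]
... * rho(c^-1) = [[-8, -3], [-13, -5]]  ->  [[623528, 236745], [-1646657, -625213]]
... * rho(b^-1) = [[1, 4], [-2, -7]]  ->  [[150038, 836897], [-396231, -2210137]]
... * rho(a) = [[1, 0], [-3, 1]]  ->  [[-2360653, 836897], [6234180, -2210137]]
tr = -2360653 + -2210137 = -4570790

-4570790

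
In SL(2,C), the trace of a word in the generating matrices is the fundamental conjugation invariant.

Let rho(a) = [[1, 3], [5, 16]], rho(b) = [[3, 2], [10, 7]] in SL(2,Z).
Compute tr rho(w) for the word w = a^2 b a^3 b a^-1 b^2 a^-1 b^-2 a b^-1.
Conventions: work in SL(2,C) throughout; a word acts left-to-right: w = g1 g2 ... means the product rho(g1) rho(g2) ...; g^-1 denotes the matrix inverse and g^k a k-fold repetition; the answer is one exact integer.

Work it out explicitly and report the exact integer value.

rho(a) = [[1, 3], [5, 16]]
... * rho(a) = [[1, 3], [5, 16]]  ->  [[16, 51], [85, 271]]
... * rho(b) = [[3, 2], [10, 7]]  ->  [[558, 389], [2965, 2067]]
... * rho(a) = [[1, 3], [5, 16]]  ->  [[2503, 7898], [13300, 41967]]
... * rho(a) = [[1, 3], [5, 16]]  ->  [[41993, 133877], [223135, 711372]]
... * rho(a) = [[1, 3], [5, 16]]  ->  [[711378, 2268011], [3779995, 12051357]]
... * rho(b) = [[3, 2], [10, 7]]  ->  [[24814244, 17298833], [131853555, 91919489]]
... * rho(a^-1) = [[16, -3], [-5, 1]]  ->  [[310533739, -57143899], [1650059435, -303641176]]
... * rho(b) = [[3, 2], [10, 7]]  ->  [[360162227, 221060185], [1913766545, 1174630638]]
... * rho(b) = [[3, 2], [10, 7]]  ->  [[3291088531, 2267745749], [17487606015, 12049947556]]
... * rho(a^-1) = [[16, -3], [-5, 1]]  ->  [[41318687751, -7605519844], [219551958460, -40412870489]]
... * rho(b^-1) = [[7, -2], [-10, 3]]  ->  [[365286012697, -105453935034], [1940992414110, -560342528387]]
... * rho(b^-1) = [[7, -2], [-10, 3]]  ->  [[3611541439219, -1046933830496], [19190372182640, -5563012413381]]
... * rho(a) = [[1, 3], [5, 16]]  ->  [[-1623127713261, -5916316970279], [-8624689884265, -31437082066176]]
... * rho(b^-1) = [[7, -2], [-10, 3]]  ->  [[47801275709963, -14502695484315], [253997991471905, -77061866429998]]
tr = 47801275709963 + -77061866429998 = -29260590720035

-29260590720035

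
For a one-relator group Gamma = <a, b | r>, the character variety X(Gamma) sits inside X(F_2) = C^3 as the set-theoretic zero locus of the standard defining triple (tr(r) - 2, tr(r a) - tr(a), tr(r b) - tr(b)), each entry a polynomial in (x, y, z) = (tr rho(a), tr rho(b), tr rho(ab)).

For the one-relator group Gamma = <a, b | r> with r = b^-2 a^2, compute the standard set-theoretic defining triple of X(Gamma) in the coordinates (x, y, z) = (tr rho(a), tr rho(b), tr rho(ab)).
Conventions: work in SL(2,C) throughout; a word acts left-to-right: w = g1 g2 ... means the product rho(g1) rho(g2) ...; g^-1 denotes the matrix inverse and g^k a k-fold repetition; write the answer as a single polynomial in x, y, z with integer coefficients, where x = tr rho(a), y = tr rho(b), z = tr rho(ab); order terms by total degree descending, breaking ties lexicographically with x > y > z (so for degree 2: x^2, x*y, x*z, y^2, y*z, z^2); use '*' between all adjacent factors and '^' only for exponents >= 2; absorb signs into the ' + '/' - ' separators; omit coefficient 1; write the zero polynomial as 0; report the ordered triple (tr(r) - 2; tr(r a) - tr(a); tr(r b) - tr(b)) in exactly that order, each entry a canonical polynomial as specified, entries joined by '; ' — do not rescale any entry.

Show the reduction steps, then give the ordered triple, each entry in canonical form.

tr(a^2) = tr(a)*tr(a) - tr(1) = x^2 - 2
tr(a^2 b) = tr(a)*tr(b a) - tr(b) = x*z - y
use: tr(b^-1 a^2) = tr(a^2)*tr(b) - tr(a^2 b) = x^2*y - x*z - y
tr(b^-2 a^2) = tr(b^-1 a^2)*tr(b) - tr(b^-1 a^2 b) = x^2*y^2 - x*y*z - x^2 - y^2 + 2
tr(a^3) = tr(a)*tr(a^2) - tr(a)   [square of a] = x^3 - 3*x
tr(a^3 b) = tr(a)*tr(b a^2) - tr(b a)   [square of a] = x^2*z - x*y - z
apply: tr(a^3 b^-1) = tr(a^3)*tr(b) - tr(a^3 b)   [inverse elimination on b] = x^3*y - x^2*z - 2*x*y + z
apply: tr(b^-2 a^3) = tr(a^3 b^-1)*tr(b) - tr(a^3)   [inverse elimination on b] = x^3*y^2 - x^2*y*z - x^3 - 2*x*y^2 + y*z + 3*x
assemble the triple (tr(r) - 2; tr(r a) - x; tr(r b) - y)

x^2*y^2 - x*y*z - x^2 - y^2; x^3*y^2 - x^2*y*z - x^3 - 2*x*y^2 + y*z + 2*x; x^2*y - x*z - 2*y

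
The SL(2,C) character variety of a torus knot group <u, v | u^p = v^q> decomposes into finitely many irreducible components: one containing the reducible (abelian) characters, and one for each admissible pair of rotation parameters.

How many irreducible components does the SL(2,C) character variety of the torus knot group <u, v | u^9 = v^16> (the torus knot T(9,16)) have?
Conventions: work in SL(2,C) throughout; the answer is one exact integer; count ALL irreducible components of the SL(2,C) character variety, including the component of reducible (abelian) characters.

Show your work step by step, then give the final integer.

In the torus knot group T(9,16), u^9 = v^16 is central, so an irreducible representation sends it to +I or -I (Schur).
On an irreducible component, tr(u) is locked at 2*cos(pi*alpha/9) for some alpha in 1..8, and tr(v) at 2*cos(pi*beta/16) for some beta in 1..15.
u^9 = (-1)^alpha I and v^16 = (-1)^beta I must agree, so alpha and beta have equal parity.
Enumerate parity-matched pairs: 4*8 odd-odd plus 4*7 even-even gives 60.
Total: 60 irreducible-character components + 1 reducible (abelian) component = 61.

61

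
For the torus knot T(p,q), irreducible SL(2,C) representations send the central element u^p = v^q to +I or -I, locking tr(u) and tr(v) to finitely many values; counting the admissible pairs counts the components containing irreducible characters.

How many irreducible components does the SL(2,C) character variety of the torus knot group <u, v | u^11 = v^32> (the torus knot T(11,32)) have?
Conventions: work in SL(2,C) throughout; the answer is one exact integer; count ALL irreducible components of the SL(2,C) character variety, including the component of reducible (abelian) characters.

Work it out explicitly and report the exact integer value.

156

For T(11,32): irreducibility forces the central element u^11 = v^32 to one of +I, -I.
This locks tr(u) to 2*cos(pi*alpha/11), alpha in 1..10, and tr(v) to 2*cos(pi*beta/32), beta in 1..31, on each component of irreducible characters.
u^11 = (-1)^alpha I and v^32 = (-1)^beta I must agree, so alpha and beta have equal parity.
Counting: 5 odd alphas x 16 odd betas + 5 even alphas x 15 even betas = 80 + 75 = 155.
Total: 155 irreducible-character components + 1 reducible (abelian) component = 156.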